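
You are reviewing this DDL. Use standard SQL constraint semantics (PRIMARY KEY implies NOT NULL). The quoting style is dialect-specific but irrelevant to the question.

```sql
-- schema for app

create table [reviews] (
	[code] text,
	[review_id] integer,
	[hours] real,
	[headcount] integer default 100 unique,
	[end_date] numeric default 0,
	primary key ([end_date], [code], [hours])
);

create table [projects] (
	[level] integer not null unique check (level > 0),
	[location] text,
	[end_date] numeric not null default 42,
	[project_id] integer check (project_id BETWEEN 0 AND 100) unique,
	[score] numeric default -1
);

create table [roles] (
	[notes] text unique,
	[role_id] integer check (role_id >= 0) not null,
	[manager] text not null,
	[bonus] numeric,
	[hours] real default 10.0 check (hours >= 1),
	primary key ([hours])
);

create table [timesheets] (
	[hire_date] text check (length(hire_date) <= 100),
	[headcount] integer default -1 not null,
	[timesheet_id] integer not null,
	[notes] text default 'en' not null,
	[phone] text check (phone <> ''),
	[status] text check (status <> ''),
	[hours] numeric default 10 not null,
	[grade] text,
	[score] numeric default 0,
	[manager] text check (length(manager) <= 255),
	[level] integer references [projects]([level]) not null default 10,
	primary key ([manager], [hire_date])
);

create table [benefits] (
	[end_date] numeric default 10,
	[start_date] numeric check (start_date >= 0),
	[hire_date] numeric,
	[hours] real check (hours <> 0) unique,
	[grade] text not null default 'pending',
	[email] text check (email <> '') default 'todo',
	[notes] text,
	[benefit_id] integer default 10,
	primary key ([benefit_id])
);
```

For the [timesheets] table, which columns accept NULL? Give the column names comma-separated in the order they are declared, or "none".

phone, status, grade, score

- hire_date: part of the PRIMARY KEY, which implies NOT NULL → not nullable.
- headcount: declared NOT NULL → not nullable.
- timesheet_id: declared NOT NULL → not nullable.
- notes: declared NOT NULL → not nullable.
- phone: CHECK does not forbid NULL (a CHECK constraint passes when its expression is NULL) → nullable.
- status: CHECK does not forbid NULL (a CHECK constraint passes when its expression is NULL) → nullable.
- hours: declared NOT NULL → not nullable.
- grade: no NOT NULL constraint applies → nullable.
- score: DEFAULT only fills an omitted column; an explicit NULL is still allowed → nullable.
- manager: part of the PRIMARY KEY, which implies NOT NULL → not nullable.
- level: declared NOT NULL → not nullable.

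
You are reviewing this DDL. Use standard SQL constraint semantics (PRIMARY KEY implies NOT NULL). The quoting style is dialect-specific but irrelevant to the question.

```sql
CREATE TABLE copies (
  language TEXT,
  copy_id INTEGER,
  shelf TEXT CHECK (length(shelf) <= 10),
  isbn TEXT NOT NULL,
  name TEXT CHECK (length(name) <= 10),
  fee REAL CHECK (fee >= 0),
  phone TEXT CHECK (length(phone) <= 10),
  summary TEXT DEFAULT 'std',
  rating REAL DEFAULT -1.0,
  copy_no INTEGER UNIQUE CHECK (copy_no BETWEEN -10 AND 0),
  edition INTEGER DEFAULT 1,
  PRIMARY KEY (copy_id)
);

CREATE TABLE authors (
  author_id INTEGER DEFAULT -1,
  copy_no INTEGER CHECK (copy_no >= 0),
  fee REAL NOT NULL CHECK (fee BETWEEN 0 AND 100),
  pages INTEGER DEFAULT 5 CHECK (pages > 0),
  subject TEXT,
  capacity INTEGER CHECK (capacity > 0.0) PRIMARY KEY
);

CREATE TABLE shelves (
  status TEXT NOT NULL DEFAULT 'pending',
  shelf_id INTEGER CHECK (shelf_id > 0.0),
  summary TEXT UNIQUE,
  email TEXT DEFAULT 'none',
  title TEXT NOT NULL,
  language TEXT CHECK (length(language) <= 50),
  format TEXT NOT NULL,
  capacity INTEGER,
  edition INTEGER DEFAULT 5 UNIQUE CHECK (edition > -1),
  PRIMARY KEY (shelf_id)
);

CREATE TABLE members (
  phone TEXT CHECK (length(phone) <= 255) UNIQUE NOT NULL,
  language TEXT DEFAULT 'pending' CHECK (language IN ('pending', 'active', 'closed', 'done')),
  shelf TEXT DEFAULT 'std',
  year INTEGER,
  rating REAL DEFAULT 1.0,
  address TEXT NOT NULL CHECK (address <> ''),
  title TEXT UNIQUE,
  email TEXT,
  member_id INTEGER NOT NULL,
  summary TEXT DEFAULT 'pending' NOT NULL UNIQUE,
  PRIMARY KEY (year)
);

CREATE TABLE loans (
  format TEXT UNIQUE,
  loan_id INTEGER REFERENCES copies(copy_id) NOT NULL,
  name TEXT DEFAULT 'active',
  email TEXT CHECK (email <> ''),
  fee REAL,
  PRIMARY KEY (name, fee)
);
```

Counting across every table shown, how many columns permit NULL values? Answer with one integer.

copies: 9 nullable (language, shelf, name, fee, phone, summary, rating, copy_no, edition — PK (copy_id) and explicit NOT NULL columns excluded).
authors: 4 nullable (author_id, copy_no, pages, subject — PK (capacity) and explicit NOT NULL columns excluded).
shelves: 5 nullable (summary, email, language, capacity, edition — PK (shelf_id) and explicit NOT NULL columns excluded).
members: 5 nullable (language, shelf, rating, title, email — PK (year) and explicit NOT NULL columns excluded).
loans: 2 nullable (format, email — PK (name, fee) and explicit NOT NULL columns excluded).
Total: 9 + 4 + 5 + 5 + 2 = 25.

25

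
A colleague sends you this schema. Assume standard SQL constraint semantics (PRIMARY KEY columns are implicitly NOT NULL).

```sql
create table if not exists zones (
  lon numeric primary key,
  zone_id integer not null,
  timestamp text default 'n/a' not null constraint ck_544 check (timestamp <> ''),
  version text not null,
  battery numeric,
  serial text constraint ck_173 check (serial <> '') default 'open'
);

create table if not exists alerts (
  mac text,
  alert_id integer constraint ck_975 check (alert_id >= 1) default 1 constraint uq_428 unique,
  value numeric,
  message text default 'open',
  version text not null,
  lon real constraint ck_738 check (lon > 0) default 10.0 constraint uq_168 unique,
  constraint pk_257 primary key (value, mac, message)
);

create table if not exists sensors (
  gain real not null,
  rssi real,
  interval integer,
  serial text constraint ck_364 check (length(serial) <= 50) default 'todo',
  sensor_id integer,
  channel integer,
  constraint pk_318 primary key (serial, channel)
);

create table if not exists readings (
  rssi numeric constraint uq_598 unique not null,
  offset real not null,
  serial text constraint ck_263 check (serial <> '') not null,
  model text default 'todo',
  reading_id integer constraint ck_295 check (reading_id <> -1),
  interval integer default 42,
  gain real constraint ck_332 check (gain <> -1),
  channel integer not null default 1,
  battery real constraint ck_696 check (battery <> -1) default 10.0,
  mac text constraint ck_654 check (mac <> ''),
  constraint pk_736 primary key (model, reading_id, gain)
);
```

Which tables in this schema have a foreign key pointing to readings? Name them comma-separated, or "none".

none

No REFERENCES clause anywhere in the schema names readings.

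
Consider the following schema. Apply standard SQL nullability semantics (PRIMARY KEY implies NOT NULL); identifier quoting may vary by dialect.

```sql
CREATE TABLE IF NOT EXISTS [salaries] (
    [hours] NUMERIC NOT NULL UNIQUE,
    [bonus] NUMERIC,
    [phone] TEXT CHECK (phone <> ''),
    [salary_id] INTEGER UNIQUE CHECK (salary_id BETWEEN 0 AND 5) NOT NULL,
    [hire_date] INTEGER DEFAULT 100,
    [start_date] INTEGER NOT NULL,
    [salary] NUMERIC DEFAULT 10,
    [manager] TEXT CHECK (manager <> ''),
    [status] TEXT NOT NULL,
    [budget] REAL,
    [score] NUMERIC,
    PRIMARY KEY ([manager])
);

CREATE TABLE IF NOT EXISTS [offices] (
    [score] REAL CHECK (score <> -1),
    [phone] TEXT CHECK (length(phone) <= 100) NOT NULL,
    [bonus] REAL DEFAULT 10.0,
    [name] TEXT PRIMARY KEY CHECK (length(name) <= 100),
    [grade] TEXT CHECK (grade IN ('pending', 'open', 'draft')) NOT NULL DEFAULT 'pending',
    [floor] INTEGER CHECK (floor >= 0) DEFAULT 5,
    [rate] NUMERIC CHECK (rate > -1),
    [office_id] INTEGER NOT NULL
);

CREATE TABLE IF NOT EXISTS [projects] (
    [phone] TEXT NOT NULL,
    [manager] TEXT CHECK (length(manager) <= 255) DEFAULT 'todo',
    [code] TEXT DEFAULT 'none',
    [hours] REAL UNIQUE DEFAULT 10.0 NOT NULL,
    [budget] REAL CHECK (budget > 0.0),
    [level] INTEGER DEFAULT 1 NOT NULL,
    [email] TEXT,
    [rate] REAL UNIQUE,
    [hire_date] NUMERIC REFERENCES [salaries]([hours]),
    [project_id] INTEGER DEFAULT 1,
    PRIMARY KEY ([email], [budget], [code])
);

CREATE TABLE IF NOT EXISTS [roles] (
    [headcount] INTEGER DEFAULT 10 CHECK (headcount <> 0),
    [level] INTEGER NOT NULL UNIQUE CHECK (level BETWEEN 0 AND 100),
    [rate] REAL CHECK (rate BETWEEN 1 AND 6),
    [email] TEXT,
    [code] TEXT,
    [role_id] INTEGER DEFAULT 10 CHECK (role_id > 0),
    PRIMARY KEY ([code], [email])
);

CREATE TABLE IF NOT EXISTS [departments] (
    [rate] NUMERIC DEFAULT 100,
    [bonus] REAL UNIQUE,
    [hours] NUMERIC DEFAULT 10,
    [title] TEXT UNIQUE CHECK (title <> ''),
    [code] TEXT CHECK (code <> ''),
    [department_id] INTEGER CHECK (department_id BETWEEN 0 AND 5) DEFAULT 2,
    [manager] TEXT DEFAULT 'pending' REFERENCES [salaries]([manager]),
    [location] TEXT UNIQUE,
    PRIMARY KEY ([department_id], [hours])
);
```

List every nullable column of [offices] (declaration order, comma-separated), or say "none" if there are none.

- score: CHECK does not forbid NULL (a CHECK constraint passes when its expression is NULL) → nullable.
- phone: declared NOT NULL → not nullable.
- bonus: DEFAULT only fills an omitted column; an explicit NULL is still allowed → nullable.
- name: part of the PRIMARY KEY, which implies NOT NULL → not nullable.
- grade: declared NOT NULL → not nullable.
- floor: CHECK does not forbid NULL (a CHECK constraint passes when its expression is NULL) → nullable.
- rate: CHECK does not forbid NULL (a CHECK constraint passes when its expression is NULL) → nullable.
- office_id: declared NOT NULL → not nullable.

score, bonus, floor, rate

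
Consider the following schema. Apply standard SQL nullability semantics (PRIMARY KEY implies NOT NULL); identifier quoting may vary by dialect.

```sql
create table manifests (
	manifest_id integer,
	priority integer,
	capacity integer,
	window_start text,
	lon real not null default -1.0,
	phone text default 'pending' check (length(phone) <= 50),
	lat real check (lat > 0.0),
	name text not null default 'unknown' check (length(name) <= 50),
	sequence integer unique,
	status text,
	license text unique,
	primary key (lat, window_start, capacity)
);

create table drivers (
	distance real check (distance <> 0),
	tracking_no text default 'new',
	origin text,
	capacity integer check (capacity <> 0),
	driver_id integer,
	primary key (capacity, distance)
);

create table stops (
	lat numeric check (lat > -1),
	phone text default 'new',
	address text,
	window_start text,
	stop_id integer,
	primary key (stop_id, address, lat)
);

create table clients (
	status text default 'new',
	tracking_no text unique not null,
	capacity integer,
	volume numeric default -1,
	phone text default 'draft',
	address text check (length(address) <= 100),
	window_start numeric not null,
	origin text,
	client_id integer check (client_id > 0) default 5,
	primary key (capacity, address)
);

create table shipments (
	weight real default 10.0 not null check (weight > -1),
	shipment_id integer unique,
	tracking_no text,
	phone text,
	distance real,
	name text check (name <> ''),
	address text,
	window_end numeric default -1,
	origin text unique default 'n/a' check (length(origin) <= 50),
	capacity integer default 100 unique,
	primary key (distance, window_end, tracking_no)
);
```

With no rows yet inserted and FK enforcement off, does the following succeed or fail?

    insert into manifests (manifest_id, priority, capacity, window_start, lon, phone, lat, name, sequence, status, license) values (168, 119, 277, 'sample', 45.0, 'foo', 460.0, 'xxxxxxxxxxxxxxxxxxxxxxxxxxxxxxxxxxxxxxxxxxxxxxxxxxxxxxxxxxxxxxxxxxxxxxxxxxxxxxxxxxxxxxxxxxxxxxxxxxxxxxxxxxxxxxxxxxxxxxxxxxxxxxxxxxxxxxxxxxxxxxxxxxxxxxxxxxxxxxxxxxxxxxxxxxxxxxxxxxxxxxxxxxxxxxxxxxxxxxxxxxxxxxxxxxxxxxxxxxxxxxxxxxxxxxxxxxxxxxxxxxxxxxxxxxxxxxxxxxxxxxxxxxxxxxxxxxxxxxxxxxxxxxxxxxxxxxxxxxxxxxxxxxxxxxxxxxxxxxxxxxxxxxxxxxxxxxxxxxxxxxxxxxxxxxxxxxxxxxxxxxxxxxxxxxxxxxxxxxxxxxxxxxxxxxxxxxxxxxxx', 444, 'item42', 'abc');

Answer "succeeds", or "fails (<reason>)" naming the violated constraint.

The value 'xxxxxxxxxxxxxxxxxxxxxxxxxxxxxxxxxxxxxxxxxxxxxxxxxxxxxxxxxxxxxxxxxxxxxxxxxxxxxxxxxxxxxxxxxxxxxxxxxxxxxxxxxxxxxxxxxxxxxxxxxxxxxxxxxxxxxxxxxxxxxxxxxxxxxxxxxxxxxxxxxxxxxxxxxxxxxxxxxxxxxxxxxxxxxxxxxxxxxxxxxxxxxxxxxxxxxxxxxxxxxxxxxxxxxxxxxxxxxxxxxxxxxxxxxxxxxxxxxxxxxxxxxxxxxxxxxxxxxxxxxxxxxxxxxxxxxxxxxxxxxxxxxxxxxxxxxxxxxxxxxxxxxxxxxxxxxxxxxxxxxxxxxxxxxxxxxxxxxxxxxxxxxxxxxxxxxxxxxxxxxxxxxxxxxxxxxxxxxxxx' for name violates CHECK (length(name) <= 50).

fails (CHECK on name)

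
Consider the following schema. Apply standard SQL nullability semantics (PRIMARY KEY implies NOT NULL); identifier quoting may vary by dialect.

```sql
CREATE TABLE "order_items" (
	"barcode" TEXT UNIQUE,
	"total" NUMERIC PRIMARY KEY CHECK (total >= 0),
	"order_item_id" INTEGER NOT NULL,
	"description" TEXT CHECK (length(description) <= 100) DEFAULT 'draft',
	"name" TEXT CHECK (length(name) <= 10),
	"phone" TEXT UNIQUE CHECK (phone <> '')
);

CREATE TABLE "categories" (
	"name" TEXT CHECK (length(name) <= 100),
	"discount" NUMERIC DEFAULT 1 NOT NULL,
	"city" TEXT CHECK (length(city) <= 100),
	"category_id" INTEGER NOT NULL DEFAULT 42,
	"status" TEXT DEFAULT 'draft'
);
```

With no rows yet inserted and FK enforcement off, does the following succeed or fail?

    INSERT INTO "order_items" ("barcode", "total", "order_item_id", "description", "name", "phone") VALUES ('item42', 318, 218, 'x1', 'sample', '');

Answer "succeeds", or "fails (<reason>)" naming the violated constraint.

The value '' for phone violates CHECK (phone <> '').

fails (CHECK on phone)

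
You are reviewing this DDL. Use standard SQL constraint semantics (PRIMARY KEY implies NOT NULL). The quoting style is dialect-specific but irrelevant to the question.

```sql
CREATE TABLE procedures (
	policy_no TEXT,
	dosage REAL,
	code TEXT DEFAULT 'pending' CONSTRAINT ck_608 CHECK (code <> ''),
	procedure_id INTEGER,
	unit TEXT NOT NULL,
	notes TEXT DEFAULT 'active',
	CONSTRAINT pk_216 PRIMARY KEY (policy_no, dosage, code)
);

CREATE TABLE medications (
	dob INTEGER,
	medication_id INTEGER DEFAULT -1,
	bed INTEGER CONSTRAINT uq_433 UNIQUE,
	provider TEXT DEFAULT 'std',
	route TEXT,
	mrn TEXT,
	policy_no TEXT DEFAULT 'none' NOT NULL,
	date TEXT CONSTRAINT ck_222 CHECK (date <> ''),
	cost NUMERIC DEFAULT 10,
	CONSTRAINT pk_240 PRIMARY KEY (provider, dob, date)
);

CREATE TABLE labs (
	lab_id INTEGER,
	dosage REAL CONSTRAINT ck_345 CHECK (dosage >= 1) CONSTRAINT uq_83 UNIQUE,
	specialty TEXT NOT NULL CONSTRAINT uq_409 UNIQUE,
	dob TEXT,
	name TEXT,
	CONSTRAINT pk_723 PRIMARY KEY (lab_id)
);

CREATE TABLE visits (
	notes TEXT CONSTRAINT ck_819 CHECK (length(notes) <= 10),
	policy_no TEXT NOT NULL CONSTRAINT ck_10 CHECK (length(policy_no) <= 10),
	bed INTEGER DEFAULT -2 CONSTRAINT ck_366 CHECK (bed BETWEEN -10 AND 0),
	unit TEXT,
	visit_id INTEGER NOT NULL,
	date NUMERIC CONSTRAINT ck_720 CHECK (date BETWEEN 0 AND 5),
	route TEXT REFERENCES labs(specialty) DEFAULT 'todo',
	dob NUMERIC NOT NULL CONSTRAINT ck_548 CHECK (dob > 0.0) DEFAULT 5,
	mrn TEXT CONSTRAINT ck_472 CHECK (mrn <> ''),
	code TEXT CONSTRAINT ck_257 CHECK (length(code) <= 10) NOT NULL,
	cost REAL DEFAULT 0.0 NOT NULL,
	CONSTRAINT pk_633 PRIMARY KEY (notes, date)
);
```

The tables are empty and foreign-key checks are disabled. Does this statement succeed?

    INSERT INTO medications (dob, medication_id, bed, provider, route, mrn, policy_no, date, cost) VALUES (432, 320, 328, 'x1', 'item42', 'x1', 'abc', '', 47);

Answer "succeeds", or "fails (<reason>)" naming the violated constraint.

The value '' for date violates CHECK (date <> '').

fails (CHECK on date)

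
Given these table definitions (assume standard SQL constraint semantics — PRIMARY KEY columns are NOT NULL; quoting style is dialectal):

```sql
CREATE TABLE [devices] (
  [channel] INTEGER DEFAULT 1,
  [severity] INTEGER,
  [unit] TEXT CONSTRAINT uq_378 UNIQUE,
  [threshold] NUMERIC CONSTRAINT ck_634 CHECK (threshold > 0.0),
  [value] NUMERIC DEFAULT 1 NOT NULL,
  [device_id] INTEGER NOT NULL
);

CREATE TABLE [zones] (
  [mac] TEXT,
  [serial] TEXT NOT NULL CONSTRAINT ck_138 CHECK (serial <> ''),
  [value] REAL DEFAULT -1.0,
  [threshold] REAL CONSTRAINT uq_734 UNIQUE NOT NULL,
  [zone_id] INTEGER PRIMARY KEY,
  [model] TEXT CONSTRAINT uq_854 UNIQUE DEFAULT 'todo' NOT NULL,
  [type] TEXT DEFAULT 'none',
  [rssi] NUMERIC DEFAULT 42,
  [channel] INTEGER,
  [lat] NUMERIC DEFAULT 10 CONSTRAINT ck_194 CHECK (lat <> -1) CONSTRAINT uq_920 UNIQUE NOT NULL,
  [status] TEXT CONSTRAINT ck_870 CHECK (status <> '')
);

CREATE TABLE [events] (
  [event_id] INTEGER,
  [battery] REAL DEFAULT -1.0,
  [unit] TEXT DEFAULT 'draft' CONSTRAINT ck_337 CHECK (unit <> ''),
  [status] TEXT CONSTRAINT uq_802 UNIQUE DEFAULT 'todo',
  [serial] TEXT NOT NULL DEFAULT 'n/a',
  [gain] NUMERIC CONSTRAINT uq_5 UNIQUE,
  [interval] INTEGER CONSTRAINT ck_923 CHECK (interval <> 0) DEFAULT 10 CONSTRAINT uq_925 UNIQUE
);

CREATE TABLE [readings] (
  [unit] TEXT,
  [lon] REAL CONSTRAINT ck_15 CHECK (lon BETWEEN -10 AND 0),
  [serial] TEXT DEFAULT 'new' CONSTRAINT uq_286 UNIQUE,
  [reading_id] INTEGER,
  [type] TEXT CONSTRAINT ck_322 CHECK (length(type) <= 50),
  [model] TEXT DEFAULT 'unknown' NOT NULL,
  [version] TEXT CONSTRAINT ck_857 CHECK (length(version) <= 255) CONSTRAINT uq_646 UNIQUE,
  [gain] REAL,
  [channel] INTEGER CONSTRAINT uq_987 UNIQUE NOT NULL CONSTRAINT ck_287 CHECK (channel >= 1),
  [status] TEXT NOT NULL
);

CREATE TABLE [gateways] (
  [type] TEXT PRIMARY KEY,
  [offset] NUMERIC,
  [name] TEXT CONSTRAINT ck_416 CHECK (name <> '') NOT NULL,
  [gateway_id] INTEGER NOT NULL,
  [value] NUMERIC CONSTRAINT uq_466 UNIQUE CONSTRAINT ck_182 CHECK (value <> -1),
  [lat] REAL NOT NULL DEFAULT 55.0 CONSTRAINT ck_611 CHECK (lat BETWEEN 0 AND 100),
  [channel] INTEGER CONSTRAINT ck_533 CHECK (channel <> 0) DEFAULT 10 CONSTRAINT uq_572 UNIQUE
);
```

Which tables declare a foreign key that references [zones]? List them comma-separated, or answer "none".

No REFERENCES clause anywhere in the schema names zones.

none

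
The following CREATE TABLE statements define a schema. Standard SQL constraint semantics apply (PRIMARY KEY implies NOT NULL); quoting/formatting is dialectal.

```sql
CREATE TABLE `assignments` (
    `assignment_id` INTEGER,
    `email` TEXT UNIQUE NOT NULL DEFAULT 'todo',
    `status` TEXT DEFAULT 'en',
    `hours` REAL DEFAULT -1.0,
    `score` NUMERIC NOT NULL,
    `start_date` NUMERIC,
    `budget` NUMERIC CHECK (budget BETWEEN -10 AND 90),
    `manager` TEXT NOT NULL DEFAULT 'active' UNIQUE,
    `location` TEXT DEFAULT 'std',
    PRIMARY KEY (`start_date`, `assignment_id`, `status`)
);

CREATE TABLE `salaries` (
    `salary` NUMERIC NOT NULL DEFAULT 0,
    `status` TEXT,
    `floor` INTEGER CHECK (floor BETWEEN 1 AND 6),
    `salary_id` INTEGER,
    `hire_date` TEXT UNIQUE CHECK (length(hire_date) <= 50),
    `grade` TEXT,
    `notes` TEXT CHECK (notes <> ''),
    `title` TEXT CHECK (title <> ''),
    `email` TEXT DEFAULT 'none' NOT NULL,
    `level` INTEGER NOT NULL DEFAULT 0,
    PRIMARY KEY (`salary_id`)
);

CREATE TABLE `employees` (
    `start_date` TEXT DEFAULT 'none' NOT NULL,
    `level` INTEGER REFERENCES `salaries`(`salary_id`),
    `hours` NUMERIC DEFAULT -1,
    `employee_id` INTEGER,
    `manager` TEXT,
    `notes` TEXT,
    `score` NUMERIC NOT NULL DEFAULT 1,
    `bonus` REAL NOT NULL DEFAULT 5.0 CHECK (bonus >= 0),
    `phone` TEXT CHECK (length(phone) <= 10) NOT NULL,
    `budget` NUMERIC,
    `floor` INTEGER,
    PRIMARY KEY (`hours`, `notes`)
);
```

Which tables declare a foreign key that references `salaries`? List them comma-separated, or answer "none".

employees

- employees.level references salaries(salary_id).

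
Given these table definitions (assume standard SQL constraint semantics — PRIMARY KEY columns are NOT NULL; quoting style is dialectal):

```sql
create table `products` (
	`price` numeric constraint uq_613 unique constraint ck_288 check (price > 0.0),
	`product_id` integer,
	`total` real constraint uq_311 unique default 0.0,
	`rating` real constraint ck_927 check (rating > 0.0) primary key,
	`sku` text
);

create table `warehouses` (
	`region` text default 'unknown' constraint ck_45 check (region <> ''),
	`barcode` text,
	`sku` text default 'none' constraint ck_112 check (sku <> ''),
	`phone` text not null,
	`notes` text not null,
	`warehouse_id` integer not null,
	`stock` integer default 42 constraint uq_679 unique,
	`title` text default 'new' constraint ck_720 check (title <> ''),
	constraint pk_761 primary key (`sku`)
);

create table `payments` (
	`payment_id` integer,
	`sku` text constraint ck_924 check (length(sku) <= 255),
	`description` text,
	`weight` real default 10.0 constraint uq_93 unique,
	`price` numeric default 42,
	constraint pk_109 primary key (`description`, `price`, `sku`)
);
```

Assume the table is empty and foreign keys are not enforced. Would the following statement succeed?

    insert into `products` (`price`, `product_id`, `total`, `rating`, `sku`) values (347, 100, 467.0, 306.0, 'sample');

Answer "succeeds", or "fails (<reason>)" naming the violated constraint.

succeeds

NOT NULL columns: rating is supplied.
CHECK constraints: 347 satisfies (price > 0.0); 306.0 satisfies (rating > 0.0).
No constraint is violated.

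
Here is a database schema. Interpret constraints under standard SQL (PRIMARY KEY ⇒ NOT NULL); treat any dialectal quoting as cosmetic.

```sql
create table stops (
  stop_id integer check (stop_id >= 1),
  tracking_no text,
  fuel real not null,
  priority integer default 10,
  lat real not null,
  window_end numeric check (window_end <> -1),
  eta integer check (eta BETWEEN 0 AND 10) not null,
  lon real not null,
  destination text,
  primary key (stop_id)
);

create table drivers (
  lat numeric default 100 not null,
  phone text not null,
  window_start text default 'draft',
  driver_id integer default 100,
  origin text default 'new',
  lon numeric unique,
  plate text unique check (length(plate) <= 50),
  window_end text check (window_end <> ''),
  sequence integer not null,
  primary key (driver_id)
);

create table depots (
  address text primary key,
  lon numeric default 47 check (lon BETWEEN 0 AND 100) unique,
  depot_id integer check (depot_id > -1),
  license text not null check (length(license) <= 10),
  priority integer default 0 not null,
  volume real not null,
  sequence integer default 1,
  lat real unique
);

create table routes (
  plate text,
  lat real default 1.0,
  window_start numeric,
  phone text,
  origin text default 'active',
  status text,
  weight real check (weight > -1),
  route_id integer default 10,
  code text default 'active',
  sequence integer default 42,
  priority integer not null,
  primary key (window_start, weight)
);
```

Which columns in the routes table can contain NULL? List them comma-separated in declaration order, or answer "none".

- plate: no NOT NULL constraint applies → nullable.
- lat: DEFAULT only fills an omitted column; an explicit NULL is still allowed → nullable.
- window_start: part of the PRIMARY KEY, which implies NOT NULL → not nullable.
- phone: no NOT NULL constraint applies → nullable.
- origin: DEFAULT only fills an omitted column; an explicit NULL is still allowed → nullable.
- status: no NOT NULL constraint applies → nullable.
- weight: part of the PRIMARY KEY, which implies NOT NULL → not nullable.
- route_id: DEFAULT only fills an omitted column; an explicit NULL is still allowed → nullable.
- code: DEFAULT only fills an omitted column; an explicit NULL is still allowed → nullable.
- sequence: DEFAULT only fills an omitted column; an explicit NULL is still allowed → nullable.
- priority: declared NOT NULL → not nullable.

plate, lat, phone, origin, status, route_id, code, sequence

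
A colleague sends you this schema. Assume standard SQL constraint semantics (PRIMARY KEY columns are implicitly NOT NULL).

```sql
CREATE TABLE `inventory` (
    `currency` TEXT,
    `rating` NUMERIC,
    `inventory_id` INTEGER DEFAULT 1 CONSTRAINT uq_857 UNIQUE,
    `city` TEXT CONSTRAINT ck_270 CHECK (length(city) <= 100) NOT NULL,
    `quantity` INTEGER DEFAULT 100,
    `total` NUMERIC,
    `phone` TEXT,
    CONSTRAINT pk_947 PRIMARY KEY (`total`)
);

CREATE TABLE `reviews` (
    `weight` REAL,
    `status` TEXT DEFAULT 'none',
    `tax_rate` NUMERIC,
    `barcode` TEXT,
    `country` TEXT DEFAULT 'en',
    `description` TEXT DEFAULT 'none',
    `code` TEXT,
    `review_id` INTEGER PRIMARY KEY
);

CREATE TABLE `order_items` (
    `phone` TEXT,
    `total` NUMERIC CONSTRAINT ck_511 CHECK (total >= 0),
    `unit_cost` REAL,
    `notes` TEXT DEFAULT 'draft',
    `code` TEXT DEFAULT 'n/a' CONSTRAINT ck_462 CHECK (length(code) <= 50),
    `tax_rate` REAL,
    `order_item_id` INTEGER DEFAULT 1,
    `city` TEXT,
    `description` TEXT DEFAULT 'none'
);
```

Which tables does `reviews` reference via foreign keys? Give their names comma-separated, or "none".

No column in reviews has a REFERENCES clause.

none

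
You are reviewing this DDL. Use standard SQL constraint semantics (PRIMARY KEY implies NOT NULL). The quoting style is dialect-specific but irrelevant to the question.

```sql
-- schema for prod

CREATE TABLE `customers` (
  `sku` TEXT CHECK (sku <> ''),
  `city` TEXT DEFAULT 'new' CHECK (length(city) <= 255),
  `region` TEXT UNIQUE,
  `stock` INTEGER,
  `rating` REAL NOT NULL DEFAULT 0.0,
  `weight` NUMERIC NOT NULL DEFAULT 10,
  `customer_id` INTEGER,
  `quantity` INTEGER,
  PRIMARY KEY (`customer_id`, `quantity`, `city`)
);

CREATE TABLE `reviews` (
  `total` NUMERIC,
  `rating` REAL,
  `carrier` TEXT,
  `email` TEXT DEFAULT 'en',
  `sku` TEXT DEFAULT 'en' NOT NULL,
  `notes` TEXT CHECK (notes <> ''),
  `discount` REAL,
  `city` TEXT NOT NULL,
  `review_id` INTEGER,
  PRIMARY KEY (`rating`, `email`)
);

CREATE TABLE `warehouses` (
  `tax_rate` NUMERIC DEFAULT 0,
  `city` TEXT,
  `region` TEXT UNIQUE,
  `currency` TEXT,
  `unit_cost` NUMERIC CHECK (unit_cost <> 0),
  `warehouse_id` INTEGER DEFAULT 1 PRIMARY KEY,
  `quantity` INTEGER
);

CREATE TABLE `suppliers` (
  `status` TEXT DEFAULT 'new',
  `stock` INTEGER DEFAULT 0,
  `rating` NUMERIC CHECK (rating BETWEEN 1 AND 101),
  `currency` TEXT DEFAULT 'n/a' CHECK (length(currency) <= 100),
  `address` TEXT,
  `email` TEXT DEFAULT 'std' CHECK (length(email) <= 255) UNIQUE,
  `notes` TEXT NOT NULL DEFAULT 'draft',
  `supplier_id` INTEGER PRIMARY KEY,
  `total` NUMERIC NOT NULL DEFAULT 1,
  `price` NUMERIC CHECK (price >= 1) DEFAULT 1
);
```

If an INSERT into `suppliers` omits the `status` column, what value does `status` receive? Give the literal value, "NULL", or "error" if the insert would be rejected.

'new'

status has an explicit DEFAULT 'new'.
When the column is omitted from an INSERT, that default is used.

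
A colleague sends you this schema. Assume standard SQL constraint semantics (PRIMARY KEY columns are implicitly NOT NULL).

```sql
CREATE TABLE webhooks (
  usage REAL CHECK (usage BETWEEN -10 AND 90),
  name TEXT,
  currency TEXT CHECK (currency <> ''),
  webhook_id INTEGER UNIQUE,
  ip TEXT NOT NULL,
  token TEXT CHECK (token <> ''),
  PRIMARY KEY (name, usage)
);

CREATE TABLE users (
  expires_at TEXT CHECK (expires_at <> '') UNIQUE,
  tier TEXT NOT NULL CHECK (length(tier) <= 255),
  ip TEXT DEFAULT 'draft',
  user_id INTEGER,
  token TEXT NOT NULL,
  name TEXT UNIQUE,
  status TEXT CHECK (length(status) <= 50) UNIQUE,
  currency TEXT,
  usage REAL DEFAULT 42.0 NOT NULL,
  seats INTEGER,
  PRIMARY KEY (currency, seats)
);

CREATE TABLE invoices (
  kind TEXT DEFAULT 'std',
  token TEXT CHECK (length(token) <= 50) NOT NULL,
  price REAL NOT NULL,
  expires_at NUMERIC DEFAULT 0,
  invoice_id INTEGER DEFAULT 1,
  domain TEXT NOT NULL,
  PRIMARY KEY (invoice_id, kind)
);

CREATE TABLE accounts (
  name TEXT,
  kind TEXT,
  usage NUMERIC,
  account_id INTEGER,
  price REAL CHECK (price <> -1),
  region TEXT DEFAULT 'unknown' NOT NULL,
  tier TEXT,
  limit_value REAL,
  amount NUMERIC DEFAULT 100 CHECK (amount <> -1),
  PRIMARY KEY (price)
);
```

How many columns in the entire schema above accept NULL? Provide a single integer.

16

webhooks: 3 nullable (currency, webhook_id, token — PK (name, usage) and explicit NOT NULL columns excluded).
users: 5 nullable (expires_at, ip, user_id, name, status — PK (currency, seats) and explicit NOT NULL columns excluded).
invoices: 1 nullable (expires_at — PK (invoice_id, kind) and explicit NOT NULL columns excluded).
accounts: 7 nullable (name, kind, usage, account_id, tier, limit_value, amount — PK (price) and explicit NOT NULL columns excluded).
Total: 3 + 5 + 1 + 7 = 16.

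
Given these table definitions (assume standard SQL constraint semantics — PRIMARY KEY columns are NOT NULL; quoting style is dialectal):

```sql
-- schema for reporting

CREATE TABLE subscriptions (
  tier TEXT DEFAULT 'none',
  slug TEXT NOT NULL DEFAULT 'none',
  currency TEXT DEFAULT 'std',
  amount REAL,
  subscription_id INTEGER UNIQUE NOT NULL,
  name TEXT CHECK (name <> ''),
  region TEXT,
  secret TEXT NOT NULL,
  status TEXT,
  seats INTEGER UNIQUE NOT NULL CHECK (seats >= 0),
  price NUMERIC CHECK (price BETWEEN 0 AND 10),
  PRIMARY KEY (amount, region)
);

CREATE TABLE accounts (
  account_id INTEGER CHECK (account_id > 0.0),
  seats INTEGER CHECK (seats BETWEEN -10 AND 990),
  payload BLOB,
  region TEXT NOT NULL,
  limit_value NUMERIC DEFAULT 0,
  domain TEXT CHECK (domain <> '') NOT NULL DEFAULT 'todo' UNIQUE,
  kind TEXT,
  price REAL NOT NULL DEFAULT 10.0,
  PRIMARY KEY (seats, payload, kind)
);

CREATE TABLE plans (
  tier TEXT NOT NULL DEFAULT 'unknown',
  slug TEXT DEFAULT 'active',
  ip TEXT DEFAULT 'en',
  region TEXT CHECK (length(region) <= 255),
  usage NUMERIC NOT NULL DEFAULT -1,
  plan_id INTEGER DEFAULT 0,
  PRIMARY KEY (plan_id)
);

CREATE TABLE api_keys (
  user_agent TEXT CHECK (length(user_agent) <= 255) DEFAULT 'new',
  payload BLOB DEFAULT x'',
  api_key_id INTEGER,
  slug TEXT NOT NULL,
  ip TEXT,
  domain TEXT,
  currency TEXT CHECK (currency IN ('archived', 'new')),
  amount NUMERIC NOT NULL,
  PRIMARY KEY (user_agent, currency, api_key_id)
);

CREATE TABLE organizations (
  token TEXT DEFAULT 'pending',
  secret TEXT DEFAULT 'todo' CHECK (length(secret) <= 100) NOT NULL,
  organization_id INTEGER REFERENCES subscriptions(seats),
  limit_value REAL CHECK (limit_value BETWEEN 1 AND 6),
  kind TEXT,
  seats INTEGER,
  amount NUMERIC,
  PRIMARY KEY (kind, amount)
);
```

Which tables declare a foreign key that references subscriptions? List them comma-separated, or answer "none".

organizations

- organizations.organization_id references subscriptions(seats).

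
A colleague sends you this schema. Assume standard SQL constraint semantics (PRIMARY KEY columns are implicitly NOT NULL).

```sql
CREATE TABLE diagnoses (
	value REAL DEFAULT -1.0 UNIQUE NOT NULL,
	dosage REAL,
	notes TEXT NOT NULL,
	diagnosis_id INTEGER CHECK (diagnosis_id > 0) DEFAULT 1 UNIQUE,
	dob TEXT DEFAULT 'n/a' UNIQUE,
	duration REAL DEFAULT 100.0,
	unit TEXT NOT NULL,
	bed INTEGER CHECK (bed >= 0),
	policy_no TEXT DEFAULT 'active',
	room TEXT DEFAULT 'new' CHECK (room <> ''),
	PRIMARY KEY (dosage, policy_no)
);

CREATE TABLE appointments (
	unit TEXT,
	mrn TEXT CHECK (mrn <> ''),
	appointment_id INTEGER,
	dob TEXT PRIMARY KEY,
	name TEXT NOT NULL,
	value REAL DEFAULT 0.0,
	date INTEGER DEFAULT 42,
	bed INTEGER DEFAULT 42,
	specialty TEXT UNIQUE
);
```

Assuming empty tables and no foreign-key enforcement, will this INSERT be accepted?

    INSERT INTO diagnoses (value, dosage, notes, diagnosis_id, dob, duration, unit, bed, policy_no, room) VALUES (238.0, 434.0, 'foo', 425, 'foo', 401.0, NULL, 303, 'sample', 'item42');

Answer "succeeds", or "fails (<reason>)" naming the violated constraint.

unit is explicitly set to NULL, but unit is declared NOT NULL.

fails (NOT NULL on unit)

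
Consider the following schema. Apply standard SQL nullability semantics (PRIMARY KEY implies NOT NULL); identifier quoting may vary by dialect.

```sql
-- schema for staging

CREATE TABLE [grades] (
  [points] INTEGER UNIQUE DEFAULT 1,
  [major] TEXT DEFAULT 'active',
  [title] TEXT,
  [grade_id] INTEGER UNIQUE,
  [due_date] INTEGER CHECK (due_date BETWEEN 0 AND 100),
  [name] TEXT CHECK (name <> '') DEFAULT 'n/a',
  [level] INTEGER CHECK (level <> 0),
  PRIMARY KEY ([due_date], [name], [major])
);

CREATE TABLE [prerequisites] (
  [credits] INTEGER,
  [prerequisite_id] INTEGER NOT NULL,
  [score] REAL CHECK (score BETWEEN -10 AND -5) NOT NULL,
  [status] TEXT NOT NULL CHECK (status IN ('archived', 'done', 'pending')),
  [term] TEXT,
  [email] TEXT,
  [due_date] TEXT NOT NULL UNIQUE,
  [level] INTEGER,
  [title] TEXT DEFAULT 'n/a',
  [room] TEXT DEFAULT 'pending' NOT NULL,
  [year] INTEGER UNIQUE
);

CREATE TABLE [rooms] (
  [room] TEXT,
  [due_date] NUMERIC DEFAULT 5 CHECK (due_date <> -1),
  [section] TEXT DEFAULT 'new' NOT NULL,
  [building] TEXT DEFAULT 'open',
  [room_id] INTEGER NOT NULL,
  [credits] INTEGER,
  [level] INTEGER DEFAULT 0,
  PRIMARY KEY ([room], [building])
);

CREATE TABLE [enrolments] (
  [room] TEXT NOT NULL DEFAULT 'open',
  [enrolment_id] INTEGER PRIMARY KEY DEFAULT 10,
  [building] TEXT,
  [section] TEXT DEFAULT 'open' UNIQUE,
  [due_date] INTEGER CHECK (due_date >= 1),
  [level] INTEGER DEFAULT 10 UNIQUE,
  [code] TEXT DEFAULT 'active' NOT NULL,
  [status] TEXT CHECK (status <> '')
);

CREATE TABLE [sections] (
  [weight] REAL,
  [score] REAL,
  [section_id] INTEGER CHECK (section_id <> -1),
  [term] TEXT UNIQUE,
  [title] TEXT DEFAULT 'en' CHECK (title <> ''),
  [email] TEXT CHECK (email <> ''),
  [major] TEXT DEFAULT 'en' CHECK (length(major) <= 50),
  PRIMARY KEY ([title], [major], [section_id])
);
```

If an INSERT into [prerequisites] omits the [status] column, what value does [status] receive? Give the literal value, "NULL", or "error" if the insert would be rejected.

status has no DEFAULT clause.
Omitting it would insert NULL, but it is declared NOT NULL, so the INSERT fails.

error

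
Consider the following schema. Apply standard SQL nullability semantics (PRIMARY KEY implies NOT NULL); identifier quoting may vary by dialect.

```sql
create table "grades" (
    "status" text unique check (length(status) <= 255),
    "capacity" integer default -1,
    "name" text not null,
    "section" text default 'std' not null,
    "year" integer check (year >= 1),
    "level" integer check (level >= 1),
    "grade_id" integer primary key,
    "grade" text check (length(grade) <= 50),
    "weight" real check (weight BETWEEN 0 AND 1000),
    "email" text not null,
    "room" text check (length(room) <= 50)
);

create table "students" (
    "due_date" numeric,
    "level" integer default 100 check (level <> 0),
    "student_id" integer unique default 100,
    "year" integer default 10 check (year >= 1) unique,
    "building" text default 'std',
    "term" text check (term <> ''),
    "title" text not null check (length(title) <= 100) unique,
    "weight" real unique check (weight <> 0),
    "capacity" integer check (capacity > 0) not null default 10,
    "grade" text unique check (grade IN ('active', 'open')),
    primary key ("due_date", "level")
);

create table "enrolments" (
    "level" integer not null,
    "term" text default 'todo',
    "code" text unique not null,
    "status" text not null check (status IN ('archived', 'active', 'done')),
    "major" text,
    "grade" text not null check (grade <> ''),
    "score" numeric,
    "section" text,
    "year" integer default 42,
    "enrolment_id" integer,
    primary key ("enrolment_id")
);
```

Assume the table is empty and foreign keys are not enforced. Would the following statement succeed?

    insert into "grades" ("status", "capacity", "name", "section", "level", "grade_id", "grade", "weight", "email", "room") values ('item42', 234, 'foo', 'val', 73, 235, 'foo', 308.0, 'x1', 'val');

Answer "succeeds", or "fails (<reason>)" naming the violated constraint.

NOT NULL columns: email is supplied; grade_id is supplied; name is supplied; section is supplied.
CHECK constraints: 'item42' satisfies (length(status) <= 255); 73 satisfies (level >= 1); 'foo' satisfies (length(grade) <= 50); 308.0 satisfies (weight BETWEEN 0 AND 1000); 'val' satisfies (length(room) <= 50).
No constraint is violated.

succeeds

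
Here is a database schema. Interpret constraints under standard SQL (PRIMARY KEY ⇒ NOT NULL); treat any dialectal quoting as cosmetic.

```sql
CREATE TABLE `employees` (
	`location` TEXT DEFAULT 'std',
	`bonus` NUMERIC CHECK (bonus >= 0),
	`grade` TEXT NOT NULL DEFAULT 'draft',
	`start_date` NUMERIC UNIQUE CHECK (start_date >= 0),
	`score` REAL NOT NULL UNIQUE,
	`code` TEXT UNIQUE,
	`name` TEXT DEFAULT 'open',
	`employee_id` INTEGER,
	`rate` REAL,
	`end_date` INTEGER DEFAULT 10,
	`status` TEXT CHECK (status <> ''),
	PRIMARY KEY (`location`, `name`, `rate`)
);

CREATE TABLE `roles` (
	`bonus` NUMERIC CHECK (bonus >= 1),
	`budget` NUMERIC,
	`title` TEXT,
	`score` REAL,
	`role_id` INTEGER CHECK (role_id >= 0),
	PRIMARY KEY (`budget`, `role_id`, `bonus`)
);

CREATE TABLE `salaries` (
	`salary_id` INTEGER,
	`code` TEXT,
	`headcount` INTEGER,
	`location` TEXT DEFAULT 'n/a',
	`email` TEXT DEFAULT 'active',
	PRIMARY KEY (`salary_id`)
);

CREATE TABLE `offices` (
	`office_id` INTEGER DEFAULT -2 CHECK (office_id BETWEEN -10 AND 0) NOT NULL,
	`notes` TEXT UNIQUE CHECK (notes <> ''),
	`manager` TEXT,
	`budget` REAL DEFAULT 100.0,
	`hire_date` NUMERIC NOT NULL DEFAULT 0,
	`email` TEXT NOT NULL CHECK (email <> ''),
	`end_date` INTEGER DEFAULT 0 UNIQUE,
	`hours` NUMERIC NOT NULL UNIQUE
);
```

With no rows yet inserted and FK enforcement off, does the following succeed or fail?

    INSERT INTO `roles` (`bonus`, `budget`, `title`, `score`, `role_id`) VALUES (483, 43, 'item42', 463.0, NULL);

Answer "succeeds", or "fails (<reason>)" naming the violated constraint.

fails (NOT NULL on role_id)

role_id is explicitly set to NULL, but role_id is part of the PRIMARY KEY (implied NOT NULL).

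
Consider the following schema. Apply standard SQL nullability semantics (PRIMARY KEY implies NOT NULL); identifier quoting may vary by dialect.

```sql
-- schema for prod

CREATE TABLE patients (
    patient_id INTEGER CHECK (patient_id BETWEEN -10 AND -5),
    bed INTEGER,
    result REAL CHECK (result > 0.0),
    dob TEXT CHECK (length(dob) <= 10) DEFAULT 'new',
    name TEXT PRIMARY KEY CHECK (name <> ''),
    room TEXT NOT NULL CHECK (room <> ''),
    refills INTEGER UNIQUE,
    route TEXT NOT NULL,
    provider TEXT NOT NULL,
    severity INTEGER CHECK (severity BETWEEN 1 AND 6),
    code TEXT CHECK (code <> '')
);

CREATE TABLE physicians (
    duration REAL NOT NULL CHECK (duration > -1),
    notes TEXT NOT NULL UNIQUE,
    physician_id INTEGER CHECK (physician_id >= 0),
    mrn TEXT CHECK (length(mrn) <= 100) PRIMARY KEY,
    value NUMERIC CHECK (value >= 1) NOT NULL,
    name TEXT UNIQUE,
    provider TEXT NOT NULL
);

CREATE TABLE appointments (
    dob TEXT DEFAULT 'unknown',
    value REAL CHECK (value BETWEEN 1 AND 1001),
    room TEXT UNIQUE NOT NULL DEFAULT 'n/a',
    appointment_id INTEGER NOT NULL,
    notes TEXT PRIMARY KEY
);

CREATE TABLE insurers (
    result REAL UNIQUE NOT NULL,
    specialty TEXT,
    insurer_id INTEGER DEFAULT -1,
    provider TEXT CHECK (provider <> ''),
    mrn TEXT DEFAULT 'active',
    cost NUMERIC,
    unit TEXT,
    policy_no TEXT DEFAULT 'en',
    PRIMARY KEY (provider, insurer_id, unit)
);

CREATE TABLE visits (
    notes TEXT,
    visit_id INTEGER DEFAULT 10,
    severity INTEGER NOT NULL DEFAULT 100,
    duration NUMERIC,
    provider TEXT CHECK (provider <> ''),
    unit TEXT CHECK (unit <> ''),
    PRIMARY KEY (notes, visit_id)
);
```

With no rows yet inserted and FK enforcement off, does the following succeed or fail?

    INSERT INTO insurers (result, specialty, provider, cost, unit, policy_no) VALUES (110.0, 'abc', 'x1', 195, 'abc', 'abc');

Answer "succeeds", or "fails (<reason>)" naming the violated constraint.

succeeds

NOT NULL columns: insurer_id defaults to -1; provider is supplied; result is supplied; unit is supplied.
CHECK constraints: 'x1' satisfies (provider <> '').
No constraint is violated.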